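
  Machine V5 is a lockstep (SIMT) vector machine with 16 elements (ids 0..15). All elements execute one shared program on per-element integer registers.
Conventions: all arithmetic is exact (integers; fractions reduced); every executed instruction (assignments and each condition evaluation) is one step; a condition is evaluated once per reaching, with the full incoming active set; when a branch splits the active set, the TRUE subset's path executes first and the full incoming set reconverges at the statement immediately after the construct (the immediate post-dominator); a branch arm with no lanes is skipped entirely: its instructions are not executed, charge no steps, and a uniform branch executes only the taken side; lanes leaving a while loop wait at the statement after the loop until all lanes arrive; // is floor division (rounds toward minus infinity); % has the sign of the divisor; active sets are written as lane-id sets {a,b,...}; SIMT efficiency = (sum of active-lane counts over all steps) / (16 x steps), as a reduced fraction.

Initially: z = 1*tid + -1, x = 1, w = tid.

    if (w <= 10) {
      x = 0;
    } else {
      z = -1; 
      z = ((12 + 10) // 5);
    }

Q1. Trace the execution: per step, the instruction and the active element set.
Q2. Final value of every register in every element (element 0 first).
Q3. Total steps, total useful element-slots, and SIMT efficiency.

step 0: eval (w <= 10)               {0,1,2,3,4,5,6,7,8,9,10,11,12,13,14,15}
step 1: x <- 0                       {0,1,2,3,4,5,6,7,8,9,10}
step 2: z <- -1                      {11,12,13,14,15}
step 3: z <- ((12 + 10) // 5)        {11,12,13,14,15}

Answer: 4 steps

z: -1,0,1,2,3,4,5,6,7,8,9,4,4,4,4,4
x: 0,0,0,0,0,0,0,0,0,0,0,1,1,1,1,1
w: 0,1,2,3,4,5,6,7,8,9,10,11,12,13,14,15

steps = 4; useful = 37; efficiency = 37/64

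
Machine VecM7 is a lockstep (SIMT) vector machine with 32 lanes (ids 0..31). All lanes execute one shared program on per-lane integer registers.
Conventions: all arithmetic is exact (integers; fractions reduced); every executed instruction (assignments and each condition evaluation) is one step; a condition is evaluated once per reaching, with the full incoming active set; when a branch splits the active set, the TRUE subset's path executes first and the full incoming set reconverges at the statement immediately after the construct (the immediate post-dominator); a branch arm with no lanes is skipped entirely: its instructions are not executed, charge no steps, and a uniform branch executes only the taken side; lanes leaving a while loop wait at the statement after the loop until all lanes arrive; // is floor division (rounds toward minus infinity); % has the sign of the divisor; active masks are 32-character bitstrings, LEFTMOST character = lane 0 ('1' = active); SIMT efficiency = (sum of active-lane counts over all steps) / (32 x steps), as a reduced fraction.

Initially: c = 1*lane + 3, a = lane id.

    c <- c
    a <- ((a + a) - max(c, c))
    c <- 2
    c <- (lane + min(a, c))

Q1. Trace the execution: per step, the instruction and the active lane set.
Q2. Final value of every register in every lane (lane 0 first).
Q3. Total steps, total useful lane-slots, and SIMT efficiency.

step 0: c <- c                       11111111111111111111111111111111
step 1: a <- ((a + a) - max(c, c))   11111111111111111111111111111111
step 2: c <- 2                       11111111111111111111111111111111
step 3: c <- (lane + min(a, c))      11111111111111111111111111111111

Answer: 4 steps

c: -3,-1,1,3,5,7,8,9,10,11,12,13,14,15,16,17,18,19,20,21,22,23,24,25,26,27,28,29,30,31,32,33
a: -3,-2,-1,0,1,2,3,4,5,6,7,8,9,10,11,12,13,14,15,16,17,18,19,20,21,22,23,24,25,26,27,28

steps = 4; useful = 128; efficiency = 128/128 = 1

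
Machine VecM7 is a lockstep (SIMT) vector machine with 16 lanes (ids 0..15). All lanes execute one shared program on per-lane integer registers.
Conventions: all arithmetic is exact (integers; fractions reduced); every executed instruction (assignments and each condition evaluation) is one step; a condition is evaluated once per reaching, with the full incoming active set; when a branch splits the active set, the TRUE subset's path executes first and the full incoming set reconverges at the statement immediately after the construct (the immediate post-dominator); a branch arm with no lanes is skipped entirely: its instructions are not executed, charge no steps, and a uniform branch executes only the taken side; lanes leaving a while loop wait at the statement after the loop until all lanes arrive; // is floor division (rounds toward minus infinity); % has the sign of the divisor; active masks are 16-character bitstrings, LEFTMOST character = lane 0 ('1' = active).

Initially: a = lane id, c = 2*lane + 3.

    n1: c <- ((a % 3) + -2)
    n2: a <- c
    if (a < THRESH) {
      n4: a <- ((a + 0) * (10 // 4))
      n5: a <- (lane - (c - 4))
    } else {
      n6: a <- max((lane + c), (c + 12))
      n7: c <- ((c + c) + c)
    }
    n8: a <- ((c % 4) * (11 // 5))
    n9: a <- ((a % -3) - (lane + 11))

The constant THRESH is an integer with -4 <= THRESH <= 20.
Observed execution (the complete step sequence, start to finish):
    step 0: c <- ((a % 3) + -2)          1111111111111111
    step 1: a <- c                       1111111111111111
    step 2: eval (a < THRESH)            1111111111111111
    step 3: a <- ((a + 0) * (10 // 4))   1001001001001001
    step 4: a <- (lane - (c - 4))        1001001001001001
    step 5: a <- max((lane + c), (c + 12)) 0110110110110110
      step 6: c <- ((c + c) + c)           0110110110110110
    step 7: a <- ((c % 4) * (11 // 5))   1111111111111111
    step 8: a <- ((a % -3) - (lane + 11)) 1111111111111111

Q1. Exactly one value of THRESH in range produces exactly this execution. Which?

Answer: THRESH = -1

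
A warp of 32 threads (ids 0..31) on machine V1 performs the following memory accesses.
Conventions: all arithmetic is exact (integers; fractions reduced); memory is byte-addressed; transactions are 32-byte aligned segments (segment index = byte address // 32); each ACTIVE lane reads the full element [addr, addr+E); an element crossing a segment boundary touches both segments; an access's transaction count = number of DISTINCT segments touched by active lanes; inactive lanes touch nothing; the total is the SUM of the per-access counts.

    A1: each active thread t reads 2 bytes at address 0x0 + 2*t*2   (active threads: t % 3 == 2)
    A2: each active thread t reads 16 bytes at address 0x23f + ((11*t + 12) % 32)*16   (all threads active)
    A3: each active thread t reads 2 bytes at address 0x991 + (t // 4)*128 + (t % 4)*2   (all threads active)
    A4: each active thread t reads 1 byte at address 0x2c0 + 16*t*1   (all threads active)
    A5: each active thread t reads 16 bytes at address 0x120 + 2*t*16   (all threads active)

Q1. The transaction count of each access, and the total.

A1: 4 transactions
A2: 17 transactions
A3: 8 transactions
A4: 16 transactions
A5: 32 transactions

Answer: 4,17,8,16,32; total 77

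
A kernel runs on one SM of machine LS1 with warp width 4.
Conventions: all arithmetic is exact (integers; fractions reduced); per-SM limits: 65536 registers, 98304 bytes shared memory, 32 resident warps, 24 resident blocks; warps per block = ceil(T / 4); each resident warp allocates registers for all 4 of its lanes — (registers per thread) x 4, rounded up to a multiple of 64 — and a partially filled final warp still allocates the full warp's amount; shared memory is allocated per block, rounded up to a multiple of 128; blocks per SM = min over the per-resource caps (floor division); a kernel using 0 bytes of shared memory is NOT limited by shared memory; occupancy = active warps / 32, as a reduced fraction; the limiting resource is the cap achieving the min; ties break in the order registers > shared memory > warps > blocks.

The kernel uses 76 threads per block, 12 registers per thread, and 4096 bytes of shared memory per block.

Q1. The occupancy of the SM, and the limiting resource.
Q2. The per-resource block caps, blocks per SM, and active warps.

Answer: occupancy 19/32, limited by warps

registers: 53 blocks
shared memory: 24 blocks
warps: 1 block
blocks: 24 blocks

Answer: 1 block, 19 active warps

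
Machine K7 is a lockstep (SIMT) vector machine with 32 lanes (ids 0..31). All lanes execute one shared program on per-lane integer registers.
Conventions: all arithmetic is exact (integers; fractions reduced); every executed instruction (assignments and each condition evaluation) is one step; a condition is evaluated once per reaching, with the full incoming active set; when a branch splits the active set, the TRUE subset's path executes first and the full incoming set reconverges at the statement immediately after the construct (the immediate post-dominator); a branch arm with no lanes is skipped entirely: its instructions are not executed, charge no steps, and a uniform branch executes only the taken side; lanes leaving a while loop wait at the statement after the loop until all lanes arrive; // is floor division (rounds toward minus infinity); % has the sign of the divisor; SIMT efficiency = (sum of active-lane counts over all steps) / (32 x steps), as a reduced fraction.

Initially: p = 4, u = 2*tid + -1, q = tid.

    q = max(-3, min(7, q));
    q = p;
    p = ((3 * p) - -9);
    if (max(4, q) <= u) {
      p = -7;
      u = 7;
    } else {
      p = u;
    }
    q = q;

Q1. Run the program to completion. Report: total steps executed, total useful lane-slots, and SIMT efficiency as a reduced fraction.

Answer: 8 steps, 221 useful, 221/256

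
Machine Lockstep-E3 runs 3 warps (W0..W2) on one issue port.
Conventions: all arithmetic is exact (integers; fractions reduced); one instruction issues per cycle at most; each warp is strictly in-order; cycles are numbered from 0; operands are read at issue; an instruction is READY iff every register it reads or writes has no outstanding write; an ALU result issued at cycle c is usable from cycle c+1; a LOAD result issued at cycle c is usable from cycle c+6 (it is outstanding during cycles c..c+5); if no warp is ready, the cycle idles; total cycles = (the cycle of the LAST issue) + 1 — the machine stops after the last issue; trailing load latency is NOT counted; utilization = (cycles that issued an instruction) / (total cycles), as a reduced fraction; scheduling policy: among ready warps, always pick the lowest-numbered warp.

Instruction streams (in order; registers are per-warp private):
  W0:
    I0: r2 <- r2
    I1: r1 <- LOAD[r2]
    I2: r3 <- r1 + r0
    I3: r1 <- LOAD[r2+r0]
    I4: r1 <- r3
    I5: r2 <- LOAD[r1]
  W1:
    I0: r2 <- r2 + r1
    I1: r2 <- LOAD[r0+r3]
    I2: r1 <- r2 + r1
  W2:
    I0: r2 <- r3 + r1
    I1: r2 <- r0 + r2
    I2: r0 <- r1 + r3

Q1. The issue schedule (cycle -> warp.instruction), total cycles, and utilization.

cycle 0: W0.I0
cycle 1: W0.I1
cycle 2: W1.I0
cycle 3: W1.I1
cycle 4: W2.I0
cycle 5: W2.I1
cycle 6: W2.I2
cycle 7: W0.I2
cycle 8: W0.I3
cycle 9: W1.I2
cycle 10: idle
cycle 11: idle
cycle 12: idle
cycle 13: idle
cycle 14: W0.I4
cycle 15: W0.I5

Answer: 16 cycles, utilization 3/4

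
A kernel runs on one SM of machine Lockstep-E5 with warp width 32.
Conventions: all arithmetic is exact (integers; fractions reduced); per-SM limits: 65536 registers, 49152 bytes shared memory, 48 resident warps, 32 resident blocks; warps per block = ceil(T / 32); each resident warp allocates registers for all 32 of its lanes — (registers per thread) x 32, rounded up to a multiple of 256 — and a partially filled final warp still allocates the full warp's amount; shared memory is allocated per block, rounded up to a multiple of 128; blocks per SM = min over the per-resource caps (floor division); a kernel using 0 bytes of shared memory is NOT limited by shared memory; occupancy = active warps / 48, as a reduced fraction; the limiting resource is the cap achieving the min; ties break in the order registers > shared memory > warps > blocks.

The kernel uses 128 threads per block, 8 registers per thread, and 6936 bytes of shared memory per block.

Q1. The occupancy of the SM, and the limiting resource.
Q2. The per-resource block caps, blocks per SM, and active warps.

Answer: occupancy 1/2, limited by shared memory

registers: 64 blocks
shared memory: 6 blocks
warps: 12 blocks
blocks: 32 blocks

Answer: 6 blocks, 24 active warps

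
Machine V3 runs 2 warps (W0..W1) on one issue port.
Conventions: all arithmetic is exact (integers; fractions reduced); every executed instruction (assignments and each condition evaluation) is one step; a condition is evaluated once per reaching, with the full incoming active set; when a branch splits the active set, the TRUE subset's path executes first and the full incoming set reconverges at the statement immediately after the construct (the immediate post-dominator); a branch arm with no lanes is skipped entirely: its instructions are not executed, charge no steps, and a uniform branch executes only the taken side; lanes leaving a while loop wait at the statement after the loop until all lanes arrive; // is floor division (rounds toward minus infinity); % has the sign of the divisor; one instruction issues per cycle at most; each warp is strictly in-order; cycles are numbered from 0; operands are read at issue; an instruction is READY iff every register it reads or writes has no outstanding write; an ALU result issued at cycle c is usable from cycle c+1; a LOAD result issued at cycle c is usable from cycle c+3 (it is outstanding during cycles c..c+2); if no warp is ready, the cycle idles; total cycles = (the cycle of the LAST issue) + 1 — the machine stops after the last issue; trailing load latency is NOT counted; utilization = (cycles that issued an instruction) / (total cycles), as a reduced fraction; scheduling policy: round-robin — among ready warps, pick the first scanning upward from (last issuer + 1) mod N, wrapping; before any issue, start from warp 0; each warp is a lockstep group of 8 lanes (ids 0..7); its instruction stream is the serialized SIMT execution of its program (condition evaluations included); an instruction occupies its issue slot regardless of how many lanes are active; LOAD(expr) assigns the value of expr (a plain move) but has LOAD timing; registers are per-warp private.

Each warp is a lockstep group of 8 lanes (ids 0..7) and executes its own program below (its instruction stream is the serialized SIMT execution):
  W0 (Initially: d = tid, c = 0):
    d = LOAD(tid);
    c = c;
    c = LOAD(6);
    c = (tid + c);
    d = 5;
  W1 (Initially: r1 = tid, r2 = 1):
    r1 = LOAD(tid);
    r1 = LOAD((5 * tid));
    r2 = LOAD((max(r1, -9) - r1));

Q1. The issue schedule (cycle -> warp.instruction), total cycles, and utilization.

cycle 0: W0.I0
cycle 1: W1.I0
cycle 2: W0.I1
cycle 3: W0.I2
cycle 4: W1.I1
cycle 5: idle
cycle 6: W0.I3
cycle 7: W1.I2
cycle 8: W0.I4

Answer: 9 cycles, utilization 8/9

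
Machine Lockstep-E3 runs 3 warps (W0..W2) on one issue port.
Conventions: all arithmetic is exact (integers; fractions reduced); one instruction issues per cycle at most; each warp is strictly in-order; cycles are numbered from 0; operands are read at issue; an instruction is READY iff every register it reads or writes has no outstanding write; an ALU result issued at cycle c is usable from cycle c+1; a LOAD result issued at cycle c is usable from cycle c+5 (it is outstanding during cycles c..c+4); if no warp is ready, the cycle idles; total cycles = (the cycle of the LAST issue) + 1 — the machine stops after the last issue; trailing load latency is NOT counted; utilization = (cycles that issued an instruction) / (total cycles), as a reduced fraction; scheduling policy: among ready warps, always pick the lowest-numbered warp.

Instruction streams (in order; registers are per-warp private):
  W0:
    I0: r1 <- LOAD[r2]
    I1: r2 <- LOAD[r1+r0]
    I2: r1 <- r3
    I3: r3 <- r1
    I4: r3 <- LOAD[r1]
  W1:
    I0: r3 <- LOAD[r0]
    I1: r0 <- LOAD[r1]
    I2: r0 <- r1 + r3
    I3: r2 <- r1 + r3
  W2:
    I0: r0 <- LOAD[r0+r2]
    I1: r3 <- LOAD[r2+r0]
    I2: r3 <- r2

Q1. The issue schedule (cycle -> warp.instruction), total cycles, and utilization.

cycle 0: W0.I0
cycle 1: W1.I0
cycle 2: W1.I1
cycle 3: W2.I0
cycle 4: idle
cycle 5: W0.I1
cycle 6: W0.I2
cycle 7: W0.I3
cycle 8: W0.I4
cycle 9: W1.I2
cycle 10: W1.I3
cycle 11: W2.I1
cycle 12: idle
cycle 13: idle
cycle 14: idle
cycle 15: idle
cycle 16: W2.I2

Answer: 17 cycles, utilization 12/17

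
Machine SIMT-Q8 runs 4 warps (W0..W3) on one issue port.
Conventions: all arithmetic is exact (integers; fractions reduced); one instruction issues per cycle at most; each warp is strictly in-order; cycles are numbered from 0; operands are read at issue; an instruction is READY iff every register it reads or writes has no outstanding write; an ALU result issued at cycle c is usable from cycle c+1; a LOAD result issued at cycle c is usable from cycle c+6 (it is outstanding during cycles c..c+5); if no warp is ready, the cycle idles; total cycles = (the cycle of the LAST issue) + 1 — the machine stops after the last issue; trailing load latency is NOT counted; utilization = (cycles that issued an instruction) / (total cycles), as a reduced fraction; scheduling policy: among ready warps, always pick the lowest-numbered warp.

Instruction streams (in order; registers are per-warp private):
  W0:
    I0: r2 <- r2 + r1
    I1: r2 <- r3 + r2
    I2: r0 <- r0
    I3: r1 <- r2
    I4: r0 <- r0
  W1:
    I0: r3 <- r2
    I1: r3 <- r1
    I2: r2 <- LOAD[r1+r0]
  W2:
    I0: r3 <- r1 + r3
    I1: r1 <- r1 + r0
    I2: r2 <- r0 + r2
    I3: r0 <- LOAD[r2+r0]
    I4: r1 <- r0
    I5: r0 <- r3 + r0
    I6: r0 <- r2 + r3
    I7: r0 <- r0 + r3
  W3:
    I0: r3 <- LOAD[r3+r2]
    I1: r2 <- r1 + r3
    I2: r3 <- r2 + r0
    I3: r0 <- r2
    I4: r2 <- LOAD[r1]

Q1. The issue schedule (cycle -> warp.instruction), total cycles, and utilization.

cycle 0: W0.I0
cycle 1: W0.I1
cycle 2: W0.I2
cycle 3: W0.I3
cycle 4: W0.I4
cycle 5: W1.I0
cycle 6: W1.I1
cycle 7: W1.I2
cycle 8: W2.I0
cycle 9: W2.I1
cycle 10: W2.I2
cycle 11: W2.I3
cycle 12: W3.I0
cycle 13: idle
cycle 14: idle
cycle 15: idle
cycle 16: idle
cycle 17: W2.I4
cycle 18: W2.I5
cycle 19: W2.I6
cycle 20: W2.I7
cycle 21: W3.I1
cycle 22: W3.I2
cycle 23: W3.I3
cycle 24: W3.I4

Answer: 25 cycles, utilization 21/25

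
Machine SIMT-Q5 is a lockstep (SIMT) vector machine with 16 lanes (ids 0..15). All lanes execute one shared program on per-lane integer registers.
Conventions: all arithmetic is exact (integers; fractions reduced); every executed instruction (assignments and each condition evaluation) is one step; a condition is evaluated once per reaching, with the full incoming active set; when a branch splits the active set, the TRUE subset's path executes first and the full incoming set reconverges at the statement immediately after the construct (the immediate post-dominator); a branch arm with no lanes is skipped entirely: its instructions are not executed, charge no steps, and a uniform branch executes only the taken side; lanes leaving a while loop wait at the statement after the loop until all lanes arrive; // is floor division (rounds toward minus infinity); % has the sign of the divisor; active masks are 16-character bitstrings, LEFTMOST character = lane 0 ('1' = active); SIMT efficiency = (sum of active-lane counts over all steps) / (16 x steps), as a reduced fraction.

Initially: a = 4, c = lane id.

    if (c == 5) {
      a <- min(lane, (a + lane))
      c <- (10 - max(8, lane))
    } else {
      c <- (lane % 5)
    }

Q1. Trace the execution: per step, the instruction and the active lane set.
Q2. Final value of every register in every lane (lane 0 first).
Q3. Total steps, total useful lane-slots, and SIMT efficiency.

step 0: eval (c == 5)                1111111111111111
step 1: a <- min(lane, (a + lane))   0000010000000000
step 2: c <- (10 - max(8, lane))     0000010000000000
step 3: c <- (lane % 5)              1111101111111111

Answer: 4 steps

a: 4,4,4,4,4,5,4,4,4,4,4,4,4,4,4,4
c: 0,1,2,3,4,2,1,2,3,4,0,1,2,3,4,0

steps = 4; useful = 33; efficiency = 33/64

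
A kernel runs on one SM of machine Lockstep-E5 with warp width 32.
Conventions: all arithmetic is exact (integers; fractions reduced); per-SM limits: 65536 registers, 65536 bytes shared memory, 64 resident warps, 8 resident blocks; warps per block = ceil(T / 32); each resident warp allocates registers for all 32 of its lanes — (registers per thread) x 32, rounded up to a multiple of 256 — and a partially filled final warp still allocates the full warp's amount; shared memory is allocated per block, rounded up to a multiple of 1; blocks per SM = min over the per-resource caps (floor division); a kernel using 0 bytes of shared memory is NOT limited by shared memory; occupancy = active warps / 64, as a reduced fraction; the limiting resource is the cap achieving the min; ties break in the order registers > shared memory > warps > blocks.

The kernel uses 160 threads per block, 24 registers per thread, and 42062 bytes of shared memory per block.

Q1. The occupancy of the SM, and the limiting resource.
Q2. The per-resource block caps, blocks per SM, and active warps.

Answer: occupancy 5/64, limited by shared memory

registers: 17 blocks
shared memory: 1 block
warps: 12 blocks
blocks: 8 blocks

Answer: 1 block, 5 active warps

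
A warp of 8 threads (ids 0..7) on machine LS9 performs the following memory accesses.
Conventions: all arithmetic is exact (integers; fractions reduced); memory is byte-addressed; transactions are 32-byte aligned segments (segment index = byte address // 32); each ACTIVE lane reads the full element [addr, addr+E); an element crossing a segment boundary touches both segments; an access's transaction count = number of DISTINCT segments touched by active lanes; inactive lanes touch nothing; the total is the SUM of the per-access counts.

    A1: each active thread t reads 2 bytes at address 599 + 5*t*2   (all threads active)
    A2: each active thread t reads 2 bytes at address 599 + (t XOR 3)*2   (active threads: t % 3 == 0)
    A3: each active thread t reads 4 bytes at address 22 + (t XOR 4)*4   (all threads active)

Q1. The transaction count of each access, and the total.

A1: 3 transactions
A2: 2 transactions
A3: 2 transactions

Answer: 3,2,2; total 7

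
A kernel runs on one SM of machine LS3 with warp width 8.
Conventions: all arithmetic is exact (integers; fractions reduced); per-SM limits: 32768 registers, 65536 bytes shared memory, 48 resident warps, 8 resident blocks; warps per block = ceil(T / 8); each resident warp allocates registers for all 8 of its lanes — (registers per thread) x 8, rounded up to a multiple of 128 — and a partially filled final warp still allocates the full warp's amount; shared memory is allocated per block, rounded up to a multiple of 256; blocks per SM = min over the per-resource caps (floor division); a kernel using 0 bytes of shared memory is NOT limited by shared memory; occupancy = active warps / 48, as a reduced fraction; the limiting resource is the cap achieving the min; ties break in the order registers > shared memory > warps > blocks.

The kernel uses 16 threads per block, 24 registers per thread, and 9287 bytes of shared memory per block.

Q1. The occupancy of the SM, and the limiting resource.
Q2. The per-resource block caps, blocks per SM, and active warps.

Answer: occupancy 1/4, limited by shared memory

registers: 64 blocks
shared memory: 6 blocks
warps: 24 blocks
blocks: 8 blocks

Answer: 6 blocks, 12 active warps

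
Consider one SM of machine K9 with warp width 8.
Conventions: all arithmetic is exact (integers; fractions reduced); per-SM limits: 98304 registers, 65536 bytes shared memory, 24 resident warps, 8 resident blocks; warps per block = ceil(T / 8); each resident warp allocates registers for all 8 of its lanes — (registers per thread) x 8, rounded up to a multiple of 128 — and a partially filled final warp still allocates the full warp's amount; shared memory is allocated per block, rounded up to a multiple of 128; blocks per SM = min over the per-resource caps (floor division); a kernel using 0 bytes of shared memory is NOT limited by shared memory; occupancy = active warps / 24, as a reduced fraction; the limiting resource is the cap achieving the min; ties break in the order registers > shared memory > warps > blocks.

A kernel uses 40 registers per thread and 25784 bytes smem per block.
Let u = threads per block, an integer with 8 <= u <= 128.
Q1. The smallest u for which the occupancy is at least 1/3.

Answer: u = 25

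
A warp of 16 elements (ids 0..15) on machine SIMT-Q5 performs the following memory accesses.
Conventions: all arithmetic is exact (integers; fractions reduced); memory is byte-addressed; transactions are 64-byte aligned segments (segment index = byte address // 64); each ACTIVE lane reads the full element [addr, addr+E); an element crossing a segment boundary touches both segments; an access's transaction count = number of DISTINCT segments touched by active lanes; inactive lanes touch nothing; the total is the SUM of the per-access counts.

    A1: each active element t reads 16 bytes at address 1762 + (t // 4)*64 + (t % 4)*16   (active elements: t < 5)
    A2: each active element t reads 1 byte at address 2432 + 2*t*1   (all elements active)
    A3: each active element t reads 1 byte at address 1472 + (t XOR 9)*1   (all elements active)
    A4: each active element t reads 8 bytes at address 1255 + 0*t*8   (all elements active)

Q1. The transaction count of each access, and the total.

A1: 2 transactions
A2: 1 transaction
A3: 1 transaction
A4: 1 transaction

Answer: 2,1,1,1; total 5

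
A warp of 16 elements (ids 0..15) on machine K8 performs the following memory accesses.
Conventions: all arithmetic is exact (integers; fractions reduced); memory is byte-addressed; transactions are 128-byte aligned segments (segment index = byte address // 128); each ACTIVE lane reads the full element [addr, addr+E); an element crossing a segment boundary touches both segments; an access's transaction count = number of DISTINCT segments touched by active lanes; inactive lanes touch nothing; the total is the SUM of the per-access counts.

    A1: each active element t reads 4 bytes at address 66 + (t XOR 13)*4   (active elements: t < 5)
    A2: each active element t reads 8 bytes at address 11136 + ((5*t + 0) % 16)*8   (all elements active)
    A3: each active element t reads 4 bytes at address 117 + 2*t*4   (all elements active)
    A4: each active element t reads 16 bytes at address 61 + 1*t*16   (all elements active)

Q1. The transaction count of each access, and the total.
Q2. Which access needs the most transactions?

A1: 2 transactions
A2: 1 transaction
A3: 2 transactions
A4: 3 transactions

Answer: 2,1,2,3; total 8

Answer: A4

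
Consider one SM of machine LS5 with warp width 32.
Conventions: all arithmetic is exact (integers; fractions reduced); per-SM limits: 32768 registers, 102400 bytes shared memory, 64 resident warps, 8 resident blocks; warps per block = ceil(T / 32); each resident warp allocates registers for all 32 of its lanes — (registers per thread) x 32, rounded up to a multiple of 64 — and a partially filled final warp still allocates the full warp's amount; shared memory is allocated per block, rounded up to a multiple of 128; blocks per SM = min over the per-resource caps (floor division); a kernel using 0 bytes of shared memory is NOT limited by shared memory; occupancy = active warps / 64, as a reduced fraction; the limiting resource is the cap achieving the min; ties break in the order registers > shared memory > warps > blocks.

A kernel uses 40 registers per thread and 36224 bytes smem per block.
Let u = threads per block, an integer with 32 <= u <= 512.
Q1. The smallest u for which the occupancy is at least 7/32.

Answer: u = 193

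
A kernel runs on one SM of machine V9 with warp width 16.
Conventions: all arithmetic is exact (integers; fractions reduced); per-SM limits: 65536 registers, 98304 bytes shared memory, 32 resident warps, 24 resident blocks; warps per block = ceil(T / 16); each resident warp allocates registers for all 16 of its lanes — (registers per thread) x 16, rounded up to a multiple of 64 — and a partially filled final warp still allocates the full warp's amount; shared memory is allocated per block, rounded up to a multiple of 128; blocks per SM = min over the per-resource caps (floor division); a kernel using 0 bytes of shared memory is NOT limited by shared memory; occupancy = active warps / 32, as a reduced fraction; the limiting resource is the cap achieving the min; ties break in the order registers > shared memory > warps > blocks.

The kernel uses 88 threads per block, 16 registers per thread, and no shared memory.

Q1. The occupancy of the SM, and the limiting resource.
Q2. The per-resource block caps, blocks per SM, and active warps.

Answer: occupancy 15/16, limited by warps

registers: 42 blocks
shared memory: no limit (kernel uses none)
warps: 5 blocks
blocks: 24 blocks

Answer: 5 blocks, 30 active warps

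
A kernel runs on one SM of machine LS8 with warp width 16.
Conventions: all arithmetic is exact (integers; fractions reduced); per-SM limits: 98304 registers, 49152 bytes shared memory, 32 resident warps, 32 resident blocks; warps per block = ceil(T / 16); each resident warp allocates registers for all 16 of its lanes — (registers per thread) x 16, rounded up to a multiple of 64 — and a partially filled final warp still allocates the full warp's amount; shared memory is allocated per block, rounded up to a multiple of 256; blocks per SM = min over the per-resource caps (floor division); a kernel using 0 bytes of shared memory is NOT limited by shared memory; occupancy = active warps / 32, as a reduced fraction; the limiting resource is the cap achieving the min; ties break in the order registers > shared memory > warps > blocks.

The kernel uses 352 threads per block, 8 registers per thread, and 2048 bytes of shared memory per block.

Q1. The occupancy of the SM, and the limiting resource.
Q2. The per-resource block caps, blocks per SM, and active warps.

Answer: occupancy 11/16, limited by warps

registers: 34 blocks
shared memory: 24 blocks
warps: 1 block
blocks: 32 blocks

Answer: 1 block, 22 active warps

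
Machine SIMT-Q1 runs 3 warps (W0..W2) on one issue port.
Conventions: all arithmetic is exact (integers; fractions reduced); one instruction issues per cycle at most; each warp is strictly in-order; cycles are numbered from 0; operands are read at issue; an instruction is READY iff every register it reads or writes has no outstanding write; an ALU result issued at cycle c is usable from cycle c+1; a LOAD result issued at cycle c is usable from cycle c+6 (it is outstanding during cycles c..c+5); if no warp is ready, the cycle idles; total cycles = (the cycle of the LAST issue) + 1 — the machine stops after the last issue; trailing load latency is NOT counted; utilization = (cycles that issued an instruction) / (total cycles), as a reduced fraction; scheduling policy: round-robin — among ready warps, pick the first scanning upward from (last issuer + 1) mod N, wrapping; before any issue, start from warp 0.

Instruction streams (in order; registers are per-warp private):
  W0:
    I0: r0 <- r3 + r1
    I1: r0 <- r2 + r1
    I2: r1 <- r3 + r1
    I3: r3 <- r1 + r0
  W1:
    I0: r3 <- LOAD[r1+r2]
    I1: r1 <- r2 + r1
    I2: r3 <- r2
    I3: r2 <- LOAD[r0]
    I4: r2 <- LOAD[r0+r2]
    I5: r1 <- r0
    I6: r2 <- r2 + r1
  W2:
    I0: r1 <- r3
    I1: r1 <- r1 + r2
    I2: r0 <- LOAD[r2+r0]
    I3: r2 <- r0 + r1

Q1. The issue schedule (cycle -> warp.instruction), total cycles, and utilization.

cycle 0: W0.I0
cycle 1: W1.I0
cycle 2: W2.I0
cycle 3: W0.I1
cycle 4: W1.I1
cycle 5: W2.I1
cycle 6: W0.I2
cycle 7: W1.I2
cycle 8: W2.I2
cycle 9: W0.I3
cycle 10: W1.I3
cycle 11: idle
cycle 12: idle
cycle 13: idle
cycle 14: W2.I3
cycle 15: idle
cycle 16: W1.I4
cycle 17: W1.I5
cycle 18: idle
cycle 19: idle
cycle 20: idle
cycle 21: idle
cycle 22: W1.I6

Answer: 23 cycles, utilization 15/23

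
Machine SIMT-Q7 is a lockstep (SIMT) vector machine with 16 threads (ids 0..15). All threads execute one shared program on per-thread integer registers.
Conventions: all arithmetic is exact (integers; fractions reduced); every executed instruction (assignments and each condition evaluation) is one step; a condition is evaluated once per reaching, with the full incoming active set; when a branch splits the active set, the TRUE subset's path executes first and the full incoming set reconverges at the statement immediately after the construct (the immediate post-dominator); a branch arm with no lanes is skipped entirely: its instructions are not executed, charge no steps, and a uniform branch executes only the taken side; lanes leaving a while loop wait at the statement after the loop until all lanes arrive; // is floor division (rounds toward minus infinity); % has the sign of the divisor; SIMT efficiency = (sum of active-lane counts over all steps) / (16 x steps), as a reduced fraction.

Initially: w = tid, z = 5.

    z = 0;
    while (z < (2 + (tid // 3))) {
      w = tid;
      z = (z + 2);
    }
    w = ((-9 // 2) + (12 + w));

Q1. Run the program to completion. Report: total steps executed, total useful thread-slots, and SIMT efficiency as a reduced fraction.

Answer: 15 steps, 159 useful, 53/80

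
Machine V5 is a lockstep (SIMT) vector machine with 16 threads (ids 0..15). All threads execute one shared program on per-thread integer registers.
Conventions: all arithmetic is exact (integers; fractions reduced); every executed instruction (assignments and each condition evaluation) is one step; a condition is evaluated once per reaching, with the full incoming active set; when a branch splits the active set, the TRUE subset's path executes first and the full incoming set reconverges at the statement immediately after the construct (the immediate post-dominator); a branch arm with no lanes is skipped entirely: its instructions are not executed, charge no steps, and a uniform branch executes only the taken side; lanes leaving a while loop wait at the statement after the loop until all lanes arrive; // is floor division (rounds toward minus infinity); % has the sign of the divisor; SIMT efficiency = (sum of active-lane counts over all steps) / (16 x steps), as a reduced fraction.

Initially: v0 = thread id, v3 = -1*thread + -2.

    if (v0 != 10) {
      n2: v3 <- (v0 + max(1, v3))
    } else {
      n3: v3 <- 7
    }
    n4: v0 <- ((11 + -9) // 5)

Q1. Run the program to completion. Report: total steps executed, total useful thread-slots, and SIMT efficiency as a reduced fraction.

Answer: 4 steps, 48 useful, 3/4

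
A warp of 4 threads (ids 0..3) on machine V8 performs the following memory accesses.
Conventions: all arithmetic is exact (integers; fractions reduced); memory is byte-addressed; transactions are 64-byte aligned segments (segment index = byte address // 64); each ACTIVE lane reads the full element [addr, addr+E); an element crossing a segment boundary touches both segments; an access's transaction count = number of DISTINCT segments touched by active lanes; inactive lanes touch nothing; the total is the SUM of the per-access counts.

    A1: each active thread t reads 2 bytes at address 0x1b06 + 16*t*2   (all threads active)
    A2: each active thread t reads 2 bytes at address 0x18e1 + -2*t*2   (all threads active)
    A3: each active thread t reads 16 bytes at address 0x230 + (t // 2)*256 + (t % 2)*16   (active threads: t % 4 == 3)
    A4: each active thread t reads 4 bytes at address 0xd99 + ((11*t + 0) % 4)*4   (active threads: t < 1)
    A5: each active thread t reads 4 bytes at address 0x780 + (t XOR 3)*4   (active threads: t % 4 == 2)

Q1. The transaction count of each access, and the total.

A1: 2 transactions
A2: 1 transaction
A3: 1 transaction
A4: 1 transaction
A5: 1 transaction

Answer: 2,1,1,1,1; total 6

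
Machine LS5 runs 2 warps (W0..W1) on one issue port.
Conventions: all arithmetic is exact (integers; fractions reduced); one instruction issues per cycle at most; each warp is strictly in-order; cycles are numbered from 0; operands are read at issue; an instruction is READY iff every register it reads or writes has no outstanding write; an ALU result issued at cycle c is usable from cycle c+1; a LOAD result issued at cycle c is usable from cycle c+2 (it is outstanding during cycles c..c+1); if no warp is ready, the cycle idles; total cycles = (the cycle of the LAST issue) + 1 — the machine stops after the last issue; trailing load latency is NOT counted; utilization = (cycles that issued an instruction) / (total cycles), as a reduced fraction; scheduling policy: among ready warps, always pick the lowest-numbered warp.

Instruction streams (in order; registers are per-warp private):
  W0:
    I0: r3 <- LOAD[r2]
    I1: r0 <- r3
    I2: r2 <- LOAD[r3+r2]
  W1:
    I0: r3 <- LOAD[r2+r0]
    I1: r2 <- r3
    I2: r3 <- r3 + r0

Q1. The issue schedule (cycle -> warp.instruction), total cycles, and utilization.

cycle 0: W0.I0
cycle 1: W1.I0
cycle 2: W0.I1
cycle 3: W0.I2
cycle 4: W1.I1
cycle 5: W1.I2

Answer: 6 cycles, utilization 1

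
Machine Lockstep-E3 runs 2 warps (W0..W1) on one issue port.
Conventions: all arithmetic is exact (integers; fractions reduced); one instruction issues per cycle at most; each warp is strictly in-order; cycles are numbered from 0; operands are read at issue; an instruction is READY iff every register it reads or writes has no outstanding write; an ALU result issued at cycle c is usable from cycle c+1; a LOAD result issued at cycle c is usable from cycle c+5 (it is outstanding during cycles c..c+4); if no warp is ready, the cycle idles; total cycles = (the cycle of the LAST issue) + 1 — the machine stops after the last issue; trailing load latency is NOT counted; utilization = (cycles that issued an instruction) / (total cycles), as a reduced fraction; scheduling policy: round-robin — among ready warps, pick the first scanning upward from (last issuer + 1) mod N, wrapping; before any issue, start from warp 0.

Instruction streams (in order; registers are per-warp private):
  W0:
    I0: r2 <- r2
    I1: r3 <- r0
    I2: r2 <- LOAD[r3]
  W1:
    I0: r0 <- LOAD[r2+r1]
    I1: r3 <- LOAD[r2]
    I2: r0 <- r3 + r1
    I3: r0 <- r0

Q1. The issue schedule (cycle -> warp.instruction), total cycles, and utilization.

cycle 0: W0.I0
cycle 1: W1.I0
cycle 2: W0.I1
cycle 3: W1.I1
cycle 4: W0.I2
cycle 5: idle
cycle 6: idle
cycle 7: idle
cycle 8: W1.I2
cycle 9: W1.I3

Answer: 10 cycles, utilization 7/10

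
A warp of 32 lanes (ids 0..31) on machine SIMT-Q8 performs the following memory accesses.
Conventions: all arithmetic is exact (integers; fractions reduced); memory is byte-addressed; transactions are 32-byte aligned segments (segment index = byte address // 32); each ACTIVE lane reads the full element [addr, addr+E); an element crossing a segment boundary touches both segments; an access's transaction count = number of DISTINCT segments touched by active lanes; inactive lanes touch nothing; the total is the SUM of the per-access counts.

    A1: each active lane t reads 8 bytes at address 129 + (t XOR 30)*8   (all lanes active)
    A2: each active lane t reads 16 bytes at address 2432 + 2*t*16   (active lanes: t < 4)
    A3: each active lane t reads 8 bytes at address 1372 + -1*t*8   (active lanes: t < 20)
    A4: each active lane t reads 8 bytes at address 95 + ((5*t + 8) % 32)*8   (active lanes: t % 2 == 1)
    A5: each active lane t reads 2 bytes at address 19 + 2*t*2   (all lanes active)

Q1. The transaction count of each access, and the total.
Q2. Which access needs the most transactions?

A1: 9 transactions
A2: 4 transactions
A3: 6 transactions
A4: 8 transactions
A5: 5 transactions

Answer: 9,4,6,8,5; total 32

Answer: A1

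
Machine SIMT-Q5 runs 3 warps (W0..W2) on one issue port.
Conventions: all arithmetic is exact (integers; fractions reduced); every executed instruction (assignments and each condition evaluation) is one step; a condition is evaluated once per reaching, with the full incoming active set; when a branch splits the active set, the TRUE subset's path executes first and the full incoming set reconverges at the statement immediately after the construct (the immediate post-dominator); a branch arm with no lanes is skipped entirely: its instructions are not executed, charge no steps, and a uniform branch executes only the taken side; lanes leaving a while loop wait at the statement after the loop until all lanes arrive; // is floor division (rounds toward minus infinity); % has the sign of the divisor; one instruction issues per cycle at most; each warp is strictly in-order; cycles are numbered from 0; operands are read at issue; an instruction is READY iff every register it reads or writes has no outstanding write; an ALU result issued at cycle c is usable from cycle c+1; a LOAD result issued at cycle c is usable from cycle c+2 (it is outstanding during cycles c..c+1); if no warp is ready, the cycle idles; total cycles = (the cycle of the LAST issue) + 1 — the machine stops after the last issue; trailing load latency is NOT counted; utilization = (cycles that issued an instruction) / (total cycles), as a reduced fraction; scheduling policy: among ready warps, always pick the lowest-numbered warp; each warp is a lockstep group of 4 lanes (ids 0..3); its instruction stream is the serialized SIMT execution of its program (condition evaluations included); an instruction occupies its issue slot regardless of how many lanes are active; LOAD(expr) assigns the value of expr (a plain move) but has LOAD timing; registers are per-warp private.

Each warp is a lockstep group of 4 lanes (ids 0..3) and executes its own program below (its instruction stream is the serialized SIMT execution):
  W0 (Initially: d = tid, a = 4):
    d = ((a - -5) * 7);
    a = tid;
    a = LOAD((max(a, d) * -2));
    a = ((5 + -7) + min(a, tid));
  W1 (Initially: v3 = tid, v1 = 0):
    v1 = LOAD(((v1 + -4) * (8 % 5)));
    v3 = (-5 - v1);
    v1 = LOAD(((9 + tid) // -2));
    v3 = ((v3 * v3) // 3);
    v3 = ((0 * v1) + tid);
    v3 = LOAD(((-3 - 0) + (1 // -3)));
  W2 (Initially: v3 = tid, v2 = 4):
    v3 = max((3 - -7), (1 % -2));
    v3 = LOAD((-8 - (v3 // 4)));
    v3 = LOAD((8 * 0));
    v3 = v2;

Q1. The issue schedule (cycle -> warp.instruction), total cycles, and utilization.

cycle 0: W0.I0
cycle 1: W0.I1
cycle 2: W0.I2
cycle 3: W1.I0
cycle 4: W0.I3
cycle 5: W1.I1
cycle 6: W1.I2
cycle 7: W1.I3
cycle 8: W1.I4
cycle 9: W1.I5
cycle 10: W2.I0
cycle 11: W2.I1
cycle 12: idle
cycle 13: W2.I2
cycle 14: idle
cycle 15: W2.I3

Answer: 16 cycles, utilization 7/8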